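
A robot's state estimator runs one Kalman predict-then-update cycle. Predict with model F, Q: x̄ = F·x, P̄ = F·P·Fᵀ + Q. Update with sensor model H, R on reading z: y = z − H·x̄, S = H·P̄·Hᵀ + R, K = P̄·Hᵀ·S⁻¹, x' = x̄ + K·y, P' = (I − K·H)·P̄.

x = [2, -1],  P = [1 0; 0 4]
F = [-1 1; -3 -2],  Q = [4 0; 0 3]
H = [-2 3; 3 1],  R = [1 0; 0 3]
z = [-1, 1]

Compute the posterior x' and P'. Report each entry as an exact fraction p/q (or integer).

x̄ = F·x = [-3, -4]
P̄ = F·P·Fᵀ + Q = [9 -5; -5 28]
y = z − H·x̄ = [5, 14]
S = H·P̄·Hᵀ + R = [349 -5; -5 82]
K = P̄·Hᵀ·S⁻¹ = [-2596/28593 7513/28593; 2591/9531 1669/9531]
x' = x̄ + K·y = [2141/9531, -601/3177]
P' = (I − K·H)·P̄ = [6383/28593 1130/9531; 1130/9531 539/3177]

x' = [2141/9531, -601/3177]
P' = [6383/28593 1130/9531; 1130/9531 539/3177]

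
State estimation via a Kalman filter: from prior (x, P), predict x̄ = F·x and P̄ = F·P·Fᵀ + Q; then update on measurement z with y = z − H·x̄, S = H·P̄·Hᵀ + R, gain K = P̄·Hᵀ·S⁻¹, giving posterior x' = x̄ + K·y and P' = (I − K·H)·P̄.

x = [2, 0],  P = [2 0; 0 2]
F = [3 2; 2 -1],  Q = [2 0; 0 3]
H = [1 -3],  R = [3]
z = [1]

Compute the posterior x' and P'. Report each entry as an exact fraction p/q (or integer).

x̄ = F·x = [6, 4]
P̄ = F·P·Fᵀ + Q = [28 8; 8 13]
y = z − H·x̄ = [7]
S = H·P̄·Hᵀ + R = [100]
K = P̄·Hᵀ·S⁻¹ = [1/25; -31/100]
x' = x̄ + K·y = [157/25, 183/100]
P' = (I − K·H)·P̄ = [696/25 231/25; 231/25 339/100]

x' = [157/25, 183/100]
P' = [696/25 231/25; 231/25 339/100]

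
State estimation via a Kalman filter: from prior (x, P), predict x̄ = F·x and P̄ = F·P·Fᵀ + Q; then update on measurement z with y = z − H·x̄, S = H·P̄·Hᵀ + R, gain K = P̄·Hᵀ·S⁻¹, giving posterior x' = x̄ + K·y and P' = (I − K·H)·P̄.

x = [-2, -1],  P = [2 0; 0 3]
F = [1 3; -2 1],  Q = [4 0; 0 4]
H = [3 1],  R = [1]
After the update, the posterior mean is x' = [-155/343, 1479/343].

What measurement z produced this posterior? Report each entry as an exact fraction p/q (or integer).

z = [3]

x̄ = F·x = [-5, 3]
P̄ = F·P·Fᵀ + Q = [33 5; 5 15]
S = H·P̄·Hᵀ + R = [343]
K = P̄·Hᵀ·S⁻¹ = [104/343; 30/343]
x' − x̄ = [1560/343, 450/343] = K·y
y = (KᵀK)⁻¹·Kᵀ·(x' − x̄) = [15]
z = y + H·x̄ = [15] + [-12] = [3]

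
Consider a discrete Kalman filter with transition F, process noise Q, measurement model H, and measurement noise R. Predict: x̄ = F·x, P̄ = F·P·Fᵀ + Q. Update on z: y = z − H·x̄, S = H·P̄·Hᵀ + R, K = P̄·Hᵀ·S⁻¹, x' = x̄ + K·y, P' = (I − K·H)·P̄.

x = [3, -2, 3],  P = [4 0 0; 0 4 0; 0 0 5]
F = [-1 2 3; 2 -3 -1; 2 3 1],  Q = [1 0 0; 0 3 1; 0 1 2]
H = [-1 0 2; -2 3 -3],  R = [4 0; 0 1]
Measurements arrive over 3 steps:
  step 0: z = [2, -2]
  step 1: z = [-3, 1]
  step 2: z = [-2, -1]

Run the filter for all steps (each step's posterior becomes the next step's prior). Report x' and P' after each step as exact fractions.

step 0: x' = [67012/13331, 83254/13331, 47431/13331], P' = [372781/53324 405965/53324 320525/106648; 405965/53324 497707/53324 448901/106648; 320525/106648 448901/106648 476157/213296]
step 1: x' = [5379649833/4923443369, 10803036817/88621980642, -41292142613/44310990321], P' = [5615895562/4923443369 4334407591/4923443369 848644127/4923443369; 4334407591/4923443369 68508729448/44310990321 80849030347/88621980642; 848644127/4923443369 80849030347/88621980642 73244898083/88621980642]
step 2: x' = [-254243389470287/2757066415078223, -5299811130593275/5514132830156446, -3218721166668829/5514132830156446], P' = [3123893148203242/2757066415078223 2438265259782299/2757066415078223 500567758275415/2757066415078223; 2438265259782299/2757066415078223 4255528290648784/2757066415078223 5000721329488999/5514132830156446; 500567758275415/2757066415078223 5000721329488999/5514132830156446 4492548487949783/5514132830156446]

step 0: x̄ = F·x = [2, 9, 3]
step 0: P̄ = F·P·Fᵀ + Q = [66 -47 31; -47 60 -24; 31 -24 59]
step 0: y = z − H·x̄ = [-2, -16]
step 0: S = H·P̄·Hᵀ + R = [182 -256; -256 2704]
step 0: K = P̄·Hᵀ·S⁻¹ = [-3266/13331 -16909/106648; 5367/26662 15679/106648; 9727/26662 -17165/213296]
step 0: x' = x̄ + K·y = [67012/13331, 83254/13331, 47431/13331]
step 0: P' = (I − K·H)·P̄ = [372781/53324 405965/53324 320525/106648; 405965/53324 497707/53324 448901/106648; 320525/106648 448901/106648 476157/213296]
step 1: x̄ = F·x = [241789/13331, -163169/13331, 431217/13331]
step 1: P̄ = F·P·Fᵀ + Q = [14385029/213296 -10377139/213296 25096123/213296; -10377139/213296 8334285/213296 -17602629/213296; 25096123/213296 -17602629/213296 52222029/213296]
step 1: y = z − H·x̄ = [-660638/13331, 2280067/13331]
step 1: S = H·P̄·Hᵀ + R = [123741837/213296 -96035649/53324; -96035649/53324 84080419/13331]
step 1: K = P̄·Hᵀ·S⁻¹ = [-979651827/4923443369 -774500732/4923443369; 10459840507/44310990321 4155537457/29540660214; 16401775235/44310990321 -1289798630/14770330107]
step 1: x' = x̄ + K·y = [5379649833/4923443369, 10803036817/88621980642, -41292142613/44310990321]
step 1: P' = (I − K·H)·P̄ = [5615895562/4923443369 4334407591/4923443369 848644127/4923443369; 4334407591/4923443369 68508729448/44310990321 80849030347/88621980642; 848644127/4923443369 80849030347/88621980642 73244898083/88621980642]
step 2: x̄ = F·x = [-161490239519/44310990321, 243842568763/88621980642, 143492219213/88621980642]
step 2: P̄ = F·P·Fᵀ + Q = [1963439470985/88621980642 -740143252603/44310990321 941701924639/44310990321; -740143252603/44310990321 1464372215819/88621980642 -1298529749123/88621980642; 941701924639/44310990321 -1298529749123/88621980642 3370419068777/88621980642]
step 2: y = z − H·x̄ = [-393604439374/44310990321, -517816993684/44310990321]
step 2: S = H·P̄·Hᵀ + R = [8265988271549/88621980642 -10764679149545/44310990321; -10764679149545/44310990321 57596660581984/44310990321]
step 2: K = P̄·Hᵀ·S⁻¹ = [-530689407913103/2757066415078223 -434693791885832/2757066415078223; 640614017426675/2757066415078223 777944716296511/5514132830156446; 997995182418592/2757066415078223 -238876254242006/2757066415078223]
step 2: x' = x̄ + K·y = [-254243389470287/2757066415078223, -5299811130593275/5514132830156446, -3218721166668829/5514132830156446]
step 2: P' = (I − K·H)·P̄ = [3123893148203242/2757066415078223 2438265259782299/2757066415078223 500567758275415/2757066415078223; 2438265259782299/2757066415078223 4255528290648784/2757066415078223 5000721329488999/5514132830156446; 500567758275415/2757066415078223 5000721329488999/5514132830156446 4492548487949783/5514132830156446]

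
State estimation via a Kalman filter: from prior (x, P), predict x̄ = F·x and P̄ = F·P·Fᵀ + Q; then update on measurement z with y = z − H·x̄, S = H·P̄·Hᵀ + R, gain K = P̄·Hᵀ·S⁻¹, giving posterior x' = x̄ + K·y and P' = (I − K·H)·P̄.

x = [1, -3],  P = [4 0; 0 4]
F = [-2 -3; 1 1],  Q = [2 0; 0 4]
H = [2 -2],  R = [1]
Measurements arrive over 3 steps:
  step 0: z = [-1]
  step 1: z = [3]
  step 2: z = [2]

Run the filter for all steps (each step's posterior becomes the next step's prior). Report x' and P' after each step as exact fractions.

step 0: x̄ = F·x = [7, -2]
step 0: P̄ = F·P·Fᵀ + Q = [54 -20; -20 12]
step 0: y = z − H·x̄ = [-19]
step 0: S = H·P̄·Hᵀ + R = [425]
step 0: K = P̄·Hᵀ·S⁻¹ = [148/425; -64/425]
step 0: x' = x̄ + K·y = [163/425, 366/425]
step 0: P' = (I − K·H)·P̄ = [1046/425 972/425; 972/425 1004/425]
step 1: x̄ = F·x = [-1424/425, 529/425]
step 1: P̄ = F·P·Fᵀ + Q = [25734/425 -9964/425; -9964/425 5694/425]
step 1: y = z − H·x̄ = [5181/425]
step 1: S = H·P̄·Hᵀ + R = [205849/425]
step 1: K = P̄·Hᵀ·S⁻¹ = [71396/205849; -31316/205849]
step 1: x' = x̄ + K·y = [180644/205849, -125539/205849]
step 1: P' = (I − K·H)·P̄ = [470422/205849 434724/205849; 434724/205849 450382/205849]
step 2: x̄ = F·x = [15329/205849, 55105/205849]
step 2: P̄ = F·P·Fᵀ + Q = [11563512/205849 -4465610/205849; -4465610/205849 2613648/205849]
step 2: y = z − H·x̄ = [491250/205849]
step 2: S = H·P̄·Hᵀ + R = [92639369/205849]
step 2: K = P̄·Hᵀ·S⁻¹ = [32058244/92639369; -14158516/92639369]
step 2: x' = x̄ + K·y = [83404249/92639369, -8989495/92639369]
step 2: P' = (I − K·H)·P̄ = [211346408/92639369 195317286/92639369; 195317286/92639369 202396544/92639369]

step 0: x' = [163/425, 366/425], P' = [1046/425 972/425; 972/425 1004/425]
step 1: x' = [180644/205849, -125539/205849], P' = [470422/205849 434724/205849; 434724/205849 450382/205849]
step 2: x' = [83404249/92639369, -8989495/92639369], P' = [211346408/92639369 195317286/92639369; 195317286/92639369 202396544/92639369]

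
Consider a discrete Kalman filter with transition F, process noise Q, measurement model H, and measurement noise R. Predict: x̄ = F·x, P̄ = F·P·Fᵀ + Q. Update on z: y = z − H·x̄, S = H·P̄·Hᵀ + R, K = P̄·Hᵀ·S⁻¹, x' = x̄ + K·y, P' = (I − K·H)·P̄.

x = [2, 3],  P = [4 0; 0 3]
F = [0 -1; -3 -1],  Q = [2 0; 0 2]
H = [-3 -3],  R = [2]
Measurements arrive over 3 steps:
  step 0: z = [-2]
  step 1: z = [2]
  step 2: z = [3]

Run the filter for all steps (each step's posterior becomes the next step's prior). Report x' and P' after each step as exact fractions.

step 0: x' = [-249/235, 393/235], P' = [887/235 -879/235; -879/235 923/235]
step 1: x' = [-30450/19073, 17970/19073], P' = [109112/19073 -109754/19073; -109754/19073 114530/19073]
step 2: x' = [227262/916247, -1069026/916247], P' = [6425820/916247 -6487876/916247; -6487876/916247 6749304/916247]

step 0: x̄ = F·x = [-3, -9]
step 0: P̄ = F·P·Fᵀ + Q = [5 3; 3 41]
step 0: y = z − H·x̄ = [-38]
step 0: S = H·P̄·Hᵀ + R = [470]
step 0: K = P̄·Hᵀ·S⁻¹ = [-12/235; -66/235]
step 0: x' = x̄ + K·y = [-249/235, 393/235]
step 0: P' = (I − K·H)·P̄ = [887/235 -879/235; -879/235 923/235]
step 1: x̄ = F·x = [-393/235, 354/235]
step 1: P̄ = F·P·Fᵀ + Q = [1393/235 -1714/235; -1714/235 4102/235]
step 1: y = z − H·x̄ = [353/235]
step 1: S = H·P̄·Hᵀ + R = [19073/235]
step 1: K = P̄·Hᵀ·S⁻¹ = [963/19073; -7164/19073]
step 1: x' = x̄ + K·y = [-30450/19073, 17970/19073]
step 1: P' = (I − K·H)·P̄ = [109112/19073 -109754/19073; -109754/19073 114530/19073]
step 2: x̄ = F·x = [-17970/19073, 73380/19073]
step 2: P̄ = F·P·Fᵀ + Q = [152676/19073 -214732/19073; -214732/19073 476160/19073]
step 2: y = z − H·x̄ = [223449/19073]
step 2: S = H·P̄·Hᵀ + R = [1832494/19073]
step 2: K = P̄·Hᵀ·S⁻¹ = [93084/916247; -392142/916247]
step 2: x' = x̄ + K·y = [227262/916247, -1069026/916247]
step 2: P' = (I − K·H)·P̄ = [6425820/916247 -6487876/916247; -6487876/916247 6749304/916247]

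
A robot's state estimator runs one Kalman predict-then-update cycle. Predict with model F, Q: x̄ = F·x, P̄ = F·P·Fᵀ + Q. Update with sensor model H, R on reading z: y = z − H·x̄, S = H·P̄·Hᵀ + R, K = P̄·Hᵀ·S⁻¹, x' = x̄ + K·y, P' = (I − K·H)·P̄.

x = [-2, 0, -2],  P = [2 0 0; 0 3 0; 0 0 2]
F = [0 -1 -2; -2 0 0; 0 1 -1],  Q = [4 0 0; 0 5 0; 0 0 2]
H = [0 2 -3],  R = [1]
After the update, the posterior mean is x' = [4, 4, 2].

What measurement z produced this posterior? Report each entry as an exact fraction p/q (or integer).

x̄ = F·x = [4, 4, 2]
P̄ = F·P·Fᵀ + Q = [15 0 1; 0 13 0; 1 0 7]
S = H·P̄·Hᵀ + R = [116]
K = P̄·Hᵀ·S⁻¹ = [-3/116; 13/58; -21/116]
x' − x̄ = [0, 0, 0] = K·y
y = (KᵀK)⁻¹·Kᵀ·(x' − x̄) = [0]
z = y + H·x̄ = [0] + [2] = [2]

z = [2]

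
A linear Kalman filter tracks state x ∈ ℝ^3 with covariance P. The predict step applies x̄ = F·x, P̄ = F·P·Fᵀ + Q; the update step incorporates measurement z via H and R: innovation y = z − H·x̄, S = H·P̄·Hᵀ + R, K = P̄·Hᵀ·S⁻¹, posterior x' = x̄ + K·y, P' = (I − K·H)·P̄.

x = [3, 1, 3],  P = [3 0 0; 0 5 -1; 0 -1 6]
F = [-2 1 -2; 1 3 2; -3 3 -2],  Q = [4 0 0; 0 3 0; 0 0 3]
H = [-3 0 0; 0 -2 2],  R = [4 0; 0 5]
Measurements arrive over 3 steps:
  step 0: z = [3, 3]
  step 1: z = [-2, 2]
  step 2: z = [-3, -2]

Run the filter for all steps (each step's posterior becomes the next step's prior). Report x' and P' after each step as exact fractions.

step 0: x̄ = F·x = [-11, 12, -12]
step 0: P̄ = F·P·Fᵀ + Q = [49 -11 65; -11 63 12; 65 12 111]
step 0: y = z − H·x̄ = [-30, 51]
step 0: S = H·P̄·Hᵀ + R = [445 -456; -456 605]
step 0: K = P̄·Hᵀ·S⁻¹ = [-19623/61289 608/61289; -26547/61289 -30342/61289; -27687/61289 -810/61289]
step 0: x' = x̄ + K·y = [-54481/61289, -15564/61289, 53832/61289]
step 0: P' = (I − K·H)·P̄ = [26164/61289 35396/61289 36916/61289; 35396/61289 1642374/61289 1566519/61289; 36916/61289 1566519/61289 1564494/61289]
step 1: x̄ = F·x = [-14266/61289, 6491/61289, 9087/61289]
step 1: P̄ = F·P·Fᵀ + Q = [2137830/61289 -8047734/61289 -1139474/61289; -8047734/61289 40407641/61289 7937194/61289; -1139474/61289 7937194/61289 2466321/61289]
step 1: y = z − H·x̄ = [-165376/61289, 117386/61289]
step 1: S = H·P̄·Hᵀ + R = [19485626/61289 -41449560/61289; -41449560/61289 108304741/61289]
step 1: K = P̄·Hᵀ·S⁻¹ = [-994654005/3200571497 27633040/3200571497; -627749211/3200571497 -2159350558/3200571497; -679561161/3200571497 -583421842/3200571497]
step 1: x' = x̄ + K·y = [1991813862/3200571497, -2102954225/3200571497, 1190770667/3200571497]
step 1: P' = (I − K·H)·P̄ = [1326205340/3200571497 836998948/3200571497 906081548/3200571497; 836998948/3200571497 69396863323/3200571497 63998486928/3200571497; 906081548/3200571497 63998486928/3200571497 62539932323/3200571497]
step 2: x̄ = F·x = [-8468123283/3200571497, -1935507479/3200571497, -14665845595/3200571497]
step 2: P̄ = F·P·Fᵀ + Q = [85570408843/3200571497 -310236981743/3200571497 -44152519175/3200571497; -310236981743/3200571497 1662287582046/3200571497 358162778523/3200571497; -44152519175/3200571497 358162778523/3200571497 124094216126/3200571497]
step 2: y = z − H·x̄ = [-35006084340/3200571497, 19059533238/3200571497]
step 2: S = H·P̄·Hᵀ + R = [782935965575/3200571497 -1596506775408/3200571497; -1596506775408/3200571497 4296227821989/3200571497]
step 2: K = P̄·Hᵀ·S⁻¹ = [-26378478471423/84863739176921 709558566848/84863739176921; -17240870121357/84863739176921 -57927789361998/84863739176921; -18571292434197/84863739176921 -48445099234550/254591217530763]
step 2: x' = x̄ + K·y = [68204847733833/84863739176921, -207711552665399/84863739176921, -281909213193395/84863739176921]
step 2: P' = (I − K·H)·P̄ = [35171304628564/84863739176921 22987826828476/84863739176921 24761723245596/84863739176921; 22987826828476/84863739176921 1882186507058763/84863739176921 1737367033653768/84863739176921; 24761723245596/84863739176921 1737367033653768/84863739176921 5090988352874929/254591217530763]

step 0: x' = [-54481/61289, -15564/61289, 53832/61289], P' = [26164/61289 35396/61289 36916/61289; 35396/61289 1642374/61289 1566519/61289; 36916/61289 1566519/61289 1564494/61289]
step 1: x' = [1991813862/3200571497, -2102954225/3200571497, 1190770667/3200571497], P' = [1326205340/3200571497 836998948/3200571497 906081548/3200571497; 836998948/3200571497 69396863323/3200571497 63998486928/3200571497; 906081548/3200571497 63998486928/3200571497 62539932323/3200571497]
step 2: x' = [68204847733833/84863739176921, -207711552665399/84863739176921, -281909213193395/84863739176921], P' = [35171304628564/84863739176921 22987826828476/84863739176921 24761723245596/84863739176921; 22987826828476/84863739176921 1882186507058763/84863739176921 1737367033653768/84863739176921; 24761723245596/84863739176921 1737367033653768/84863739176921 5090988352874929/254591217530763]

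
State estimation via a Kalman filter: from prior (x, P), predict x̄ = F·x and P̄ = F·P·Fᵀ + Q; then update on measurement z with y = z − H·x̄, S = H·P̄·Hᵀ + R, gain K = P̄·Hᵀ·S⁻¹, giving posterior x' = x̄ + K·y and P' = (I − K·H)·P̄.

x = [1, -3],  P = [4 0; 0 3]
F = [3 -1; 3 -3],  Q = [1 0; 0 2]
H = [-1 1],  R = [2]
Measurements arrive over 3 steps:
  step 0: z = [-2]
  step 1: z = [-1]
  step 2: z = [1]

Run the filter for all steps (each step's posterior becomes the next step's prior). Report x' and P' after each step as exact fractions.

step 0: x' = [62/17, 44/17], P' = [655/17 665/17; 665/17 705/17]
step 1: x' = [1917/415, 10372/2905], P' = [7454/415 6712/415; 6712/415 47532/2905]
step 2: x' = [560680/204653, 718035/204653], P' = [4382746/204653 4003256/204653; 4003256/204653 4021452/204653]

step 0: x̄ = F·x = [6, 12]
step 0: P̄ = F·P·Fᵀ + Q = [40 45; 45 65]
step 0: y = z − H·x̄ = [-8]
step 0: S = H·P̄·Hᵀ + R = [17]
step 0: K = P̄·Hᵀ·S⁻¹ = [5/17; 20/17]
step 0: x' = x̄ + K·y = [62/17, 44/17]
step 0: P' = (I − K·H)·P̄ = [655/17 665/17; 665/17 705/17]
step 1: x̄ = F·x = [142/17, 54/17]
step 1: P̄ = F·P·Fᵀ + Q = [2627/17 30/17; 30/17 304/17]
step 1: y = z − H·x̄ = [71/17]
step 1: S = H·P̄·Hᵀ + R = [2905/17]
step 1: K = P̄·Hᵀ·S⁻¹ = [-371/415; 274/2905]
step 1: x' = x̄ + K·y = [1917/415, 10372/2905]
step 1: P' = (I − K·H)·P̄ = [7454/415 6712/415; 6712/415 47532/2905]
step 2: x̄ = F·x = [5977/581, 9141/2905]
step 2: P̄ = F·P·Fᵀ + Q = [47627/581 9678/581; 9678/581 57488/2905]
step 2: y = z − H·x̄ = [23649/2905]
step 2: S = H·P̄·Hᵀ + R = [204653/2905]
step 2: K = P̄·Hᵀ·S⁻¹ = [-189745/204653; 9098/204653]
step 2: x' = x̄ + K·y = [560680/204653, 718035/204653]
step 2: P' = (I − K·H)·P̄ = [4382746/204653 4003256/204653; 4003256/204653 4021452/204653]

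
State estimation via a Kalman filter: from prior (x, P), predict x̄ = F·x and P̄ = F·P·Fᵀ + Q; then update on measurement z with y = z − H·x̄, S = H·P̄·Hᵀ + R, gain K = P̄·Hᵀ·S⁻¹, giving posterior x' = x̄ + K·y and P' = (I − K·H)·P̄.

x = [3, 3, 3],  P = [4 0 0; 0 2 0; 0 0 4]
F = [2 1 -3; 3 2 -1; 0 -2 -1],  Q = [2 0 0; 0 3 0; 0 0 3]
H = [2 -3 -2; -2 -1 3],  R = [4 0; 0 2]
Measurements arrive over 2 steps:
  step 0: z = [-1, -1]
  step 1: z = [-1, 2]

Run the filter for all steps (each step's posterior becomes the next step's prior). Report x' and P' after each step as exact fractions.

step 0: x̄ = F·x = [0, 12, -9]
step 0: P̄ = F·P·Fᵀ + Q = [56 40 8; 40 51 -4; 8 -4 15]
step 0: y = z − H·x̄ = [17, 38]
step 0: S = H·P̄·Hᵀ + R = [155 107; 107 500]
step 0: K = P̄·Hᵀ·S⁻¹ = [1696/66051 -17272/66051; -1911/7339 -1690/7339; -4531/66051 5329/66051]
step 0: x' = x̄ + K·y = [-209168/22017, -8639/7339, -156328/22017]
step 0: P' = (I − K·H)·P̄ = [1528744/66051 31376/7339 1101776/66051; 31376/7339 8404/7339 22592/7339; 1101776/66051 22592/7339 805846/66051]
step 1: x̄ = F·x = [24731/22017, -523010/22017, 208162/22017]
step 1: P̄ = F·P·Fᵀ + Q = [263584/66051 175130/66051 -50182/66051; 175130/66051 11029879/66051 -4496330/66051; -50182/66051 -4496330/66051 2119855/66051]
step 1: y = z − H·x̄ = [-1224185/22017, -1054000/22017]
step 1: S = H·P̄·Hᵀ + R = [53410807/66051 50989181/66051; 50989181/66051 59575696/66051]
step 1: K = P̄·Hᵀ·S⁻¹ = [750495796/8812726861 -768485310/8812726861; -2220567033/8812726861 -1778241026/8812726861; -205865693/8812726861 1796897867/8812726861]
step 1: x' = x̄ + K·y = [4959139243/8812726861, -749120265/8812726861, 8746068511/8812726861]
step 1: P' = (I − K·H)·P̄ = [24085003552/8812726861 3839818072/8812726861 16824284852/8812726861; 3839818072/8812726861 3767218604/8812726861 2630124232/8812726861; 16824284852/8812726861 2630124232/8812726861 13290829890/8812726861]

step 0: x' = [-209168/22017, -8639/7339, -156328/22017], P' = [1528744/66051 31376/7339 1101776/66051; 31376/7339 8404/7339 22592/7339; 1101776/66051 22592/7339 805846/66051]
step 1: x' = [4959139243/8812726861, -749120265/8812726861, 8746068511/8812726861], P' = [24085003552/8812726861 3839818072/8812726861 16824284852/8812726861; 3839818072/8812726861 3767218604/8812726861 2630124232/8812726861; 16824284852/8812726861 2630124232/8812726861 13290829890/8812726861]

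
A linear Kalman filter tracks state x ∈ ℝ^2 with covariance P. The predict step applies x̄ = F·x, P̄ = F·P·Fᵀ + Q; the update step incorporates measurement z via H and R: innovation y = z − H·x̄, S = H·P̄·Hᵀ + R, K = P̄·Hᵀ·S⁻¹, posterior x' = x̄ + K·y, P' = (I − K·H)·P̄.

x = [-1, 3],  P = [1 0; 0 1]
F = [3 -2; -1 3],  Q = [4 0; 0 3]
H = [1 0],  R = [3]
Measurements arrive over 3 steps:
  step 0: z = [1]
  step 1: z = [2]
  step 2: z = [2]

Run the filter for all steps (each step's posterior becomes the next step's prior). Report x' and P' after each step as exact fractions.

step 0: x' = [-1/2, 11/2], P' = [51/20 -27/20; -27/20 179/20]
step 1: x' = [2408/1639, 5765/1639], P' = [4737/1639 -4572/1639; -4572/1639 38265/1639]
step 2: x' = [250654/131015, 509591/131015], P' = [771339/262030 -882279/262030; -882279/262030 8216079/262030]

step 0: x̄ = F·x = [-9, 10]
step 0: P̄ = F·P·Fᵀ + Q = [17 -9; -9 13]
step 0: y = z − H·x̄ = [10]
step 0: S = H·P̄·Hᵀ + R = [20]
step 0: K = P̄·Hᵀ·S⁻¹ = [17/20; -9/20]
step 0: x' = x̄ + K·y = [-1/2, 11/2]
step 0: P' = (I − K·H)·P̄ = [51/20 -27/20; -27/20 179/20]
step 1: x̄ = F·x = [-25/2, 17]
step 1: P̄ = F·P·Fᵀ + Q = [1579/20 -381/5; -381/5 471/5]
step 1: y = z − H·x̄ = [29/2]
step 1: S = H·P̄·Hᵀ + R = [1639/20]
step 1: K = P̄·Hᵀ·S⁻¹ = [1579/1639; -1524/1639]
step 1: x' = x̄ + K·y = [2408/1639, 5765/1639]
step 1: P' = (I − K·H)·P̄ = [4737/1639 -4572/1639; -4572/1639 38265/1639]
step 2: x̄ = F·x = [-4306/1639, 14887/1639]
step 2: P̄ = F·P·Fᵀ + Q = [257113/1639 -294093/1639; -294093/1639 381471/1639]
step 2: y = z − H·x̄ = [7584/1639]
step 2: S = H·P̄·Hᵀ + R = [262030/1639]
step 2: K = P̄·Hᵀ·S⁻¹ = [257113/262030; -294093/262030]
step 2: x' = x̄ + K·y = [250654/131015, 509591/131015]
step 2: P' = (I − K·H)·P̄ = [771339/262030 -882279/262030; -882279/262030 8216079/262030]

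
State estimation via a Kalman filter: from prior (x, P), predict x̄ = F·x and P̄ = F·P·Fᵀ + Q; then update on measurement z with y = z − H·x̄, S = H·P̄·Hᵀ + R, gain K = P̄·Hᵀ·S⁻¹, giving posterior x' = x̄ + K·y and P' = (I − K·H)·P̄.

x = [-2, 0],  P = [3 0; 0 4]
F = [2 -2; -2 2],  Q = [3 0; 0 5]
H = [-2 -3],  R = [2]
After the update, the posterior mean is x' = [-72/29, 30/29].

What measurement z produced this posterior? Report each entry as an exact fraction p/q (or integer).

x̄ = F·x = [-4, 4]
P̄ = F·P·Fᵀ + Q = [31 -28; -28 33]
S = H·P̄·Hᵀ + R = [87]
K = P̄·Hᵀ·S⁻¹ = [22/87; -43/87]
x' − x̄ = [44/29, -86/29] = K·y
y = (KᵀK)⁻¹·Kᵀ·(x' − x̄) = [6]
z = y + H·x̄ = [6] + [-4] = [2]

z = [2]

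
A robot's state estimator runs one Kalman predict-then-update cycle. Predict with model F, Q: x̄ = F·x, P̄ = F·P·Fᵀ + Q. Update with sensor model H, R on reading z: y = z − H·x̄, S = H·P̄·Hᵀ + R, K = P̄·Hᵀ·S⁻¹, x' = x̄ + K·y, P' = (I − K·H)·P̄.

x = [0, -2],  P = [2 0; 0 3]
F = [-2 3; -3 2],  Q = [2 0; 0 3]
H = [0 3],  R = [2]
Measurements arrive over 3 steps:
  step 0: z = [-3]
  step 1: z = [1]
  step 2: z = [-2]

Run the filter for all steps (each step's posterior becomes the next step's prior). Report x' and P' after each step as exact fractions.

step 0: x' = [-984/299, -305/299], P' = [2963/299 60/299; 60/299 66/299]
step 1: x' = [-156348/122285, 43004/122285], P' = [486822/122285 17394/122285; 17394/122285 27108/122285]
step 2: x' = [18109344/42076183, -26777638/42076183], P' = [165370694/42076183 5714916/42076183; 5714916/42076183 9295914/42076183]

step 0: x̄ = F·x = [-6, -4]
step 0: P̄ = F·P·Fᵀ + Q = [37 30; 30 33]
step 0: y = z − H·x̄ = [9]
step 0: S = H·P̄·Hᵀ + R = [299]
step 0: K = P̄·Hᵀ·S⁻¹ = [90/299; 99/299]
step 0: x' = x̄ + K·y = [-984/299, -305/299]
step 0: P' = (I − K·H)·P̄ = [2963/299 60/299; 60/299 66/299]
step 1: x̄ = F·x = [81/23, 2342/299]
step 1: P̄ = F·P·Fᵀ + Q = [948/23 1338/23; 1338/23 27108/299]
step 1: y = z − H·x̄ = [-6727/299]
step 1: S = H·P̄·Hᵀ + R = [244570/299]
step 1: K = P̄·Hᵀ·S⁻¹ = [26091/122285; 40662/122285]
step 1: x' = x̄ + K·y = [-156348/122285, 43004/122285]
step 1: P' = (I − K·H)·P̄ = [486822/122285 17394/122285; 17394/122285 27108/122285]
step 2: x̄ = F·x = [441708/122285, 555052/122285]
step 2: P̄ = F·P·Fᵀ + Q = [2227102/122285 2857458/122285; 2857458/122285 4647957/122285]
step 2: y = z − H·x̄ = [-1909726/122285]
step 2: S = H·P̄·Hᵀ + R = [42076183/122285]
step 2: K = P̄·Hᵀ·S⁻¹ = [8572374/42076183; 13943871/42076183]
step 2: x' = x̄ + K·y = [18109344/42076183, -26777638/42076183]
step 2: P' = (I − K·H)·P̄ = [165370694/42076183 5714916/42076183; 5714916/42076183 9295914/42076183]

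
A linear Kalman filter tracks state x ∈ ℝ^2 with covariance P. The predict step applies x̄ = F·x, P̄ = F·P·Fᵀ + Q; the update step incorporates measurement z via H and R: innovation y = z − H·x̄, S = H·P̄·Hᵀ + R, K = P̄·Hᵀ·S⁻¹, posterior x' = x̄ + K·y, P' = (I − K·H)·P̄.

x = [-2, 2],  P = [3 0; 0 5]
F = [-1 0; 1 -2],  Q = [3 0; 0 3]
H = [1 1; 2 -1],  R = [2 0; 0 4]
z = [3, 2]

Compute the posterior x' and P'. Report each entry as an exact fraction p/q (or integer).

x' = [2521/1559, 1504/1559]
P' = [930/1559 -24/1559; -24/1559 1972/1559]

x̄ = F·x = [2, -6]
P̄ = F·P·Fᵀ + Q = [6 -3; -3 26]
y = z − H·x̄ = [7, -8]
S = H·P̄·Hᵀ + R = [28 -17; -17 66]
K = P̄·Hᵀ·S⁻¹ = [453/1559 471/1559; 974/1559 -505/1559]
x' = x̄ + K·y = [2521/1559, 1504/1559]
P' = (I − K·H)·P̄ = [930/1559 -24/1559; -24/1559 1972/1559]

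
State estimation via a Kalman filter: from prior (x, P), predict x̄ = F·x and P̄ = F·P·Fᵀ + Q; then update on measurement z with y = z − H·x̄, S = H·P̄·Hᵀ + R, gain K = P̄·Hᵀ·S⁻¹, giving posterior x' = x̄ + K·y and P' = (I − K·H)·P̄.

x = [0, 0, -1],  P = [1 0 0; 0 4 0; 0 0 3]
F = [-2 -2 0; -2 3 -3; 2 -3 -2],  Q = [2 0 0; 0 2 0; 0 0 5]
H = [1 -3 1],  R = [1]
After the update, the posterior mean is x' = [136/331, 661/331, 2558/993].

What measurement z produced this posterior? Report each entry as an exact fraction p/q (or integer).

z = [-3]

x̄ = F·x = [0, 3, 2]
P̄ = F·P·Fᵀ + Q = [22 -20 20; -20 69 -22; 20 -22 57]
S = H·P̄·Hᵀ + R = [993]
K = P̄·Hᵀ·S⁻¹ = [34/331; -83/331; 143/993]
x' − x̄ = [136/331, -332/331, 572/993] = K·y
y = (KᵀK)⁻¹·Kᵀ·(x' − x̄) = [4]
z = y + H·x̄ = [4] + [-7] = [-3]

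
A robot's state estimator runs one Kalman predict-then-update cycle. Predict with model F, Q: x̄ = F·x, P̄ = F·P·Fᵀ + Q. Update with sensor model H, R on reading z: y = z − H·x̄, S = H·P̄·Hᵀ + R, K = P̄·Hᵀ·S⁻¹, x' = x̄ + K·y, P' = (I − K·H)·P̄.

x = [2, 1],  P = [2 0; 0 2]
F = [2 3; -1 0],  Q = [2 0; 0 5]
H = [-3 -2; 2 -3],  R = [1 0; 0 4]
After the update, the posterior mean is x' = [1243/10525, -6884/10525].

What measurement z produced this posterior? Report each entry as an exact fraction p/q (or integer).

z = [1, 2]

x̄ = F·x = [7, -2]
P̄ = F·P·Fᵀ + Q = [28 -4; -4 7]
S = H·P̄·Hᵀ + R = [233 -146; -146 227]
K = P̄·Hᵀ·S⁻¹ = [-7324/31575 4748/31575; -4688/31575 -7049/31575]
x' − x̄ = [-72432/10525, 14166/10525] = K·y
y = (KᵀK)⁻¹·Kᵀ·(x' − x̄) = [18, -18]
z = y + H·x̄ = [18, -18] + [-17, 20] = [1, 2]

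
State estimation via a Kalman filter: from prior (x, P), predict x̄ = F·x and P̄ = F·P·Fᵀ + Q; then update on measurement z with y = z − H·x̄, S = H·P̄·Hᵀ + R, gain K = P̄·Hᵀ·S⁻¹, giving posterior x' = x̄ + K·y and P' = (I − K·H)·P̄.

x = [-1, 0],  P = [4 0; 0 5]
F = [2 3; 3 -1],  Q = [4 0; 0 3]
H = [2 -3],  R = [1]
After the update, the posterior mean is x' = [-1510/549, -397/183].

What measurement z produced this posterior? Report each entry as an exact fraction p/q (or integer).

x̄ = F·x = [-2, -3]
P̄ = F·P·Fᵀ + Q = [65 9; 9 44]
S = H·P̄·Hᵀ + R = [549]
K = P̄·Hᵀ·S⁻¹ = [103/549; -38/183]
x' − x̄ = [-412/549, 152/183] = K·y
y = (KᵀK)⁻¹·Kᵀ·(x' − x̄) = [-4]
z = y + H·x̄ = [-4] + [5] = [1]

z = [1]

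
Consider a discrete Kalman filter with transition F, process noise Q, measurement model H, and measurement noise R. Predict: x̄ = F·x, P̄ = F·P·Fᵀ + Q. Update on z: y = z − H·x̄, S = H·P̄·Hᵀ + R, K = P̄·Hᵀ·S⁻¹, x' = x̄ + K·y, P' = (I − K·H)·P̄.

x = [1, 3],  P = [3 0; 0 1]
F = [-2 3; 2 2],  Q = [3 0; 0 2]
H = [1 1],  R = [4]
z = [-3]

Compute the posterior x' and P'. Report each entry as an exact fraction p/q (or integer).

x' = [-43/17, 28/17]
P' = [246/17 -210/17; -210/17 234/17]

x̄ = F·x = [7, 8]
P̄ = F·P·Fᵀ + Q = [24 -6; -6 18]
y = z − H·x̄ = [-18]
S = H·P̄·Hᵀ + R = [34]
K = P̄·Hᵀ·S⁻¹ = [9/17; 6/17]
x' = x̄ + K·y = [-43/17, 28/17]
P' = (I − K·H)·P̄ = [246/17 -210/17; -210/17 234/17]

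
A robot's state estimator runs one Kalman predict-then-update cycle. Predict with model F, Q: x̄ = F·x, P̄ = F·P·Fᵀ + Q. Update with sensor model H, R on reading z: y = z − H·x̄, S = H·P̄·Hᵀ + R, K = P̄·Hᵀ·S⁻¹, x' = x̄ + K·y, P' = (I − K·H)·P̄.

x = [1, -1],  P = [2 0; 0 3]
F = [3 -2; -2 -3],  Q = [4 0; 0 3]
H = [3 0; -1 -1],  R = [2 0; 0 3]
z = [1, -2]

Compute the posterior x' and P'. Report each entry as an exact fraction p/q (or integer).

x' = [1156/3099, 4706/3099]
P' = [679/3099 -619/3099; -619/3099 9163/3099]

x̄ = F·x = [5, 1]
P̄ = F·P·Fᵀ + Q = [34 6; 6 38]
y = z − H·x̄ = [-14, 4]
S = H·P̄·Hᵀ + R = [308 -120; -120 87]
K = P̄·Hᵀ·S⁻¹ = [679/2066 -20/3099; -619/2066 -2848/3099]
x' = x̄ + K·y = [1156/3099, 4706/3099]
P' = (I − K·H)·P̄ = [679/3099 -619/3099; -619/3099 9163/3099]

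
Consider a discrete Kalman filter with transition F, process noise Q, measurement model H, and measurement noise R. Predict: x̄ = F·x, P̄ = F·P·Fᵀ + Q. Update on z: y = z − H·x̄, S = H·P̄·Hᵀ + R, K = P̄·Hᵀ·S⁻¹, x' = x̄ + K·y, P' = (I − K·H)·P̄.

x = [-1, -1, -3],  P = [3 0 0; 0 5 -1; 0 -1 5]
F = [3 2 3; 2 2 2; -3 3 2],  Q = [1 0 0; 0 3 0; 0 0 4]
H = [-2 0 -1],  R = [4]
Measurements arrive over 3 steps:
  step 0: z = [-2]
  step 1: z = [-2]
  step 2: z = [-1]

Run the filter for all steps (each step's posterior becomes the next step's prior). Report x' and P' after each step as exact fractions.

step 0: x' = [-28/41, 4/41, 126/41], P' = [1682/123 285/41 -3182/123; 285/41 340/41 -524/41; -3182/123 -524/41 6488/123]
step 1: x' = [215311/94468, 3903/2147, -118233/47234], P' = [1529949/188936 35125/4294 -1439367/94468; 35125/4294 30599/2147 -33847/2147; -1439367/94468 -33847/2147 1537229/47234]
step 2: x' = [451644931/134646021, 463574758/134646021, -769748953/134646021], P' = [1040980864/134646021 1211737480/134646021 -1938186484/134646021; 1211737480/134646021 2468427391/134646021 -2329546600/134646021; -1938186484/134646021 -2329546600/134646021 4124383588/134646021]

step 0: x̄ = F·x = [-14, -10, -6]
step 0: P̄ = F·P·Fᵀ + Q = [81 58 20; 58 47 22; 20 22 84]
step 0: y = z − H·x̄ = [-36]
step 0: S = H·P̄·Hᵀ + R = [492]
step 0: K = P̄·Hᵀ·S⁻¹ = [-91/246; -23/82; -31/123]
step 0: x' = x̄ + K·y = [-28/41, 4/41, 126/41]
step 0: P' = (I − K·H)·P̄ = [1682/123 285/41 -3182/123; 285/41 340/41 -524/41; -3182/123 -524/41 6488/123]
step 1: x̄ = F·x = [302/41, 204/41, 348/41]
step 1: P̄ = F·P·Fᵀ + Q = [3951/41 2582/41 7195/41; 2582/41 1979/41 4208/41; 7195/41 4208/41 54692/123]
step 1: y = z − H·x̄ = [870/41]
step 1: S = H·P̄·Hᵀ + R = [188936/123]
step 1: K = P̄·Hᵀ·S⁻¹ = [-45291/188936; -639/4294; -48931/94468]
step 1: x' = x̄ + K·y = [215311/94468, 3903/2147, -118233/47234]
step 1: P' = (I − K·H)·P̄ = [1529949/188936 35125/4294 -1439367/94468; 35125/4294 30599/2147 -33847/2147; -1439367/94468 -33847/2147 1537229/47234]
step 2: x̄ = F·x = [279999/94468, 150577/47234, -54879/8588]
step 2: P̄ = F·P·Fᵀ + Q = [11055925/188936 3984435/94468 1257451/17176; 3984435/94468 1889739/47234 342925/8588; 1257451/17176 342925/8588 3121703/17176]
step 2: y = z − H·x̄ = [-138139/94468]
step 2: S = H·P̄·Hᵀ + R = [134646021/188936]
step 2: K = P̄·Hᵀ·S⁻¹ = [-35943811/134646021; -23482090/134646021; -62002655/134646021]
step 2: x' = x̄ + K·y = [451644931/134646021, 463574758/134646021, -769748953/134646021]
step 2: P' = (I − K·H)·P̄ = [1040980864/134646021 1211737480/134646021 -1938186484/134646021; 1211737480/134646021 2468427391/134646021 -2329546600/134646021; -1938186484/134646021 -2329546600/134646021 4124383588/134646021]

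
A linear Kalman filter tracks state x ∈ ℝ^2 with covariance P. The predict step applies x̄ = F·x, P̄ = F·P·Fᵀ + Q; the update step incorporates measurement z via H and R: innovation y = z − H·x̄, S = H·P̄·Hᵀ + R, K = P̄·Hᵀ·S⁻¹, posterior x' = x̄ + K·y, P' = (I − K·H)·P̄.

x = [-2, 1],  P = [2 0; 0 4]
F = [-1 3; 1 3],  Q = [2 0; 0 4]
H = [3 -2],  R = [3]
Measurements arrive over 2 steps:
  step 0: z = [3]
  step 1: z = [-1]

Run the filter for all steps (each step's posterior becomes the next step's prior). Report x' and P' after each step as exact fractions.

step 0: x̄ = F·x = [5, 1]
step 0: P̄ = F·P·Fᵀ + Q = [40 34; 34 42]
step 0: y = z − H·x̄ = [-10]
step 0: S = H·P̄·Hᵀ + R = [123]
step 0: K = P̄·Hᵀ·S⁻¹ = [52/123; 6/41]
step 0: x' = x̄ + K·y = [95/123, -19/41]
step 0: P' = (I − K·H)·P̄ = [2216/123 1082/41; 1082/41 1614/41]
step 1: x̄ = F·x = [-266/123, -76/123]
step 1: P̄ = F·P·Fᵀ + Q = [26564/123 41362/123; 41362/123 65762/123]
step 1: y = z − H·x̄ = [523/123]
step 1: S = H·P̄·Hᵀ + R = [6149/123]
step 1: K = P̄·Hᵀ·S⁻¹ = [-3032/6149; -7438/6149]
step 1: x' = x̄ + K·y = [-26190/6149, -35426/6149]
step 1: P' = (I − K·H)·P̄ = [1253244/6149 1884414/6149; 1884414/6149 2837778/6149]

step 0: x' = [95/123, -19/41], P' = [2216/123 1082/41; 1082/41 1614/41]
step 1: x' = [-26190/6149, -35426/6149], P' = [1253244/6149 1884414/6149; 1884414/6149 2837778/6149]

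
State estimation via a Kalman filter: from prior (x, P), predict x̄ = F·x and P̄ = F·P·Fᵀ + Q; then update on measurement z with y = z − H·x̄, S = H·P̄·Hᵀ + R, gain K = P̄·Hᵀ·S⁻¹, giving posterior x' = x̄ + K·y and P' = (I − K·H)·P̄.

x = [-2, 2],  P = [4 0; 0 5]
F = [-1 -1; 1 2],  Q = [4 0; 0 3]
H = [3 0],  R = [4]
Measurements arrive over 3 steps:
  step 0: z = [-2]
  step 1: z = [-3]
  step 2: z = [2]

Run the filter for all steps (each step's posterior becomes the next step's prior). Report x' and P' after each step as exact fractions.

step 0: x̄ = F·x = [0, 2]
step 0: P̄ = F·P·Fᵀ + Q = [13 -14; -14 27]
step 0: y = z − H·x̄ = [-2]
step 0: S = H·P̄·Hᵀ + R = [121]
step 0: K = P̄·Hᵀ·S⁻¹ = [39/121; -42/121]
step 0: x' = x̄ + K·y = [-78/121, 326/121]
step 0: P' = (I − K·H)·P̄ = [52/121 -56/121; -56/121 1503/121]
step 1: x̄ = F·x = [-248/121, 574/121]
step 1: P̄ = F·P·Fᵀ + Q = [1927/121 -2890/121; -2890/121 6203/121]
step 1: y = z − H·x̄ = [381/121]
step 1: S = H·P̄·Hᵀ + R = [17827/121]
step 1: K = P̄·Hᵀ·S⁻¹ = [5781/17827; -8670/17827]
step 1: x' = x̄ + K·y = [-18335/17827, 57268/17827]
step 1: P' = (I − K·H)·P̄ = [7708/17827 -11560/17827; -11560/17827 292661/17827]
step 2: x̄ = F·x = [-38933/17827, 96201/17827]
step 2: P̄ = F·P·Fᵀ + Q = [348557/17827 -558350/17827; -558350/17827 1185593/17827]
step 2: y = z − H·x̄ = [152453/17827]
step 2: S = H·P̄·Hᵀ + R = [3208321/17827]
step 2: K = P̄·Hᵀ·S⁻¹ = [1045671/3208321; -1675050/3208321]
step 2: x' = x̄ + K·y = [1935610/3208321, 2988573/3208321]
step 2: P' = (I − K·H)·P̄ = [1394228/3208321 -2233400/3208321; -2233400/3208321 55980839/3208321]

step 0: x' = [-78/121, 326/121], P' = [52/121 -56/121; -56/121 1503/121]
step 1: x' = [-18335/17827, 57268/17827], P' = [7708/17827 -11560/17827; -11560/17827 292661/17827]
step 2: x' = [1935610/3208321, 2988573/3208321], P' = [1394228/3208321 -2233400/3208321; -2233400/3208321 55980839/3208321]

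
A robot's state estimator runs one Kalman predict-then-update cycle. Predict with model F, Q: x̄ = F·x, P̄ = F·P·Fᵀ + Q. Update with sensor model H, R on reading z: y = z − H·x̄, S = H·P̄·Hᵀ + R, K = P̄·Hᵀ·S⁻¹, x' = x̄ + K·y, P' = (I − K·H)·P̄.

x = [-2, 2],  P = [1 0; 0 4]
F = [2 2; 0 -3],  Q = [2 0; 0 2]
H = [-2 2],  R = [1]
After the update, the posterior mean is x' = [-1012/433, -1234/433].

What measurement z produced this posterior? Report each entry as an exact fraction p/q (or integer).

x̄ = F·x = [0, -6]
P̄ = F·P·Fᵀ + Q = [22 -24; -24 38]
S = H·P̄·Hᵀ + R = [433]
K = P̄·Hᵀ·S⁻¹ = [-92/433; 124/433]
x' − x̄ = [-1012/433, 1364/433] = K·y
y = (KᵀK)⁻¹·Kᵀ·(x' − x̄) = [11]
z = y + H·x̄ = [11] + [-12] = [-1]

z = [-1]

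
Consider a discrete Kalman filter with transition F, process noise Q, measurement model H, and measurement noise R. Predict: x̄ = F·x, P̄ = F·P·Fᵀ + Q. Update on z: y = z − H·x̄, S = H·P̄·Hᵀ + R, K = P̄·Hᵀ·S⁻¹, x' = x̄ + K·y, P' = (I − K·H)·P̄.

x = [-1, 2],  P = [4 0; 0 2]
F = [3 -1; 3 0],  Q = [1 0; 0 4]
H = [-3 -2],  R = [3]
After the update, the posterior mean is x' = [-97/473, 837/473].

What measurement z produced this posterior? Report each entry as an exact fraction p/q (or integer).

x̄ = F·x = [-5, -3]
P̄ = F·P·Fᵀ + Q = [39 36; 36 40]
S = H·P̄·Hᵀ + R = [946]
K = P̄·Hᵀ·S⁻¹ = [-189/946; -94/473]
x' − x̄ = [2268/473, 2256/473] = K·y
y = (KᵀK)⁻¹·Kᵀ·(x' − x̄) = [-24]
z = y + H·x̄ = [-24] + [21] = [-3]

z = [-3]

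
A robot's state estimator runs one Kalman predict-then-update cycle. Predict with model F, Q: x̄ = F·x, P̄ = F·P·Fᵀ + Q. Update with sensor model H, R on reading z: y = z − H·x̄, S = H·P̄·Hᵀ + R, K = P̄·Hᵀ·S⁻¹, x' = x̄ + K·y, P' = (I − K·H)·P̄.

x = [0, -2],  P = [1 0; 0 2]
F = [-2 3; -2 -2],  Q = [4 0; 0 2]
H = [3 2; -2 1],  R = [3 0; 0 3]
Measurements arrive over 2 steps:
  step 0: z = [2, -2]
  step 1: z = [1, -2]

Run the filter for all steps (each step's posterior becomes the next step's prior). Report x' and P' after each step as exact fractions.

step 0: x' = [438/583, -56/583], P' = [526/1749 -136/583; -136/583 438/583]
step 1: x' = [21314/29851, -286320/388063], P' = [43662/149255 -31308/149255; -31308/149255 1297146/1940315]

step 0: x̄ = F·x = [-6, 4]
step 0: P̄ = F·P·Fᵀ + Q = [26 -8; -8 14]
step 0: y = z − H·x̄ = [12, -18]
step 0: S = H·P̄·Hᵀ + R = [197 -120; -120 153]
step 0: K = P̄·Hᵀ·S⁻¹ = [254/1749 -1460/5247; 156/583 710/1749]
step 0: x' = x̄ + K·y = [438/583, -56/583]
step 0: P' = (I − K·H)·P̄ = [526/1749 -136/583; -136/583 438/583]
step 1: x̄ = F·x = [-1044/583, -764/583]
step 1: P̄ = F·P·Fᵀ + Q = [25822/1749 -4964/1749; -4964/1749 7594/1749]
step 1: y = z − H·x̄ = [5243/583, -2490/583]
step 1: S = H·P̄·Hᵀ + R = [208453/1749 -134780/1749; -134780/1749 135985/1749]
step 1: K = P̄·Hᵀ·S⁻¹ = [4558/29851 -39544/149255; 91552/388063 703718/1940315]
step 1: x' = x̄ + K·y = [21314/29851, -286320/388063]
step 1: P' = (I − K·H)·P̄ = [43662/149255 -31308/149255; -31308/149255 1297146/1940315]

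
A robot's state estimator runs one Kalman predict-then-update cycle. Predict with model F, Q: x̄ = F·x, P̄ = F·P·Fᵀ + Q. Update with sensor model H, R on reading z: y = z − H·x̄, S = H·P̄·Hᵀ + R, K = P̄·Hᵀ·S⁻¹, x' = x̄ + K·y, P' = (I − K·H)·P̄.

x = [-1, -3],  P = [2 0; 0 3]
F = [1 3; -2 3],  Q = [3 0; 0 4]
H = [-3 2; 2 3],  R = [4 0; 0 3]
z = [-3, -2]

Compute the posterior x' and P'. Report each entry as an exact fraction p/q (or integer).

x̄ = F·x = [-10, -7]
P̄ = F·P·Fᵀ + Q = [32 23; 23 39]
y = z − H·x̄ = [-19, 39]
S = H·P̄·Hᵀ + R = [172 -73; -73 758]
K = P̄·Hᵀ·S⁻¹ = [-28191/125047 19226/125047; 18721/125047 28693/125047]
x' = x̄ + K·y = [34973/125047, -112001/125047]
P' = (I − K·H)·P̄ = [34896/125047 -4038/125047; -4038/125047 31385/125047]

x' = [34973/125047, -112001/125047]
P' = [34896/125047 -4038/125047; -4038/125047 31385/125047]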